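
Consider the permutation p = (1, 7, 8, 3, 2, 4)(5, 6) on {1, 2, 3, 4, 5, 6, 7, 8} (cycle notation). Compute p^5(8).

7

8 lies in the 6-cycle (1, 7, 8, 3, 2, 4).
Advancing 5 steps from 8: 8 → 3 → 2 → 4 → 1 → 7.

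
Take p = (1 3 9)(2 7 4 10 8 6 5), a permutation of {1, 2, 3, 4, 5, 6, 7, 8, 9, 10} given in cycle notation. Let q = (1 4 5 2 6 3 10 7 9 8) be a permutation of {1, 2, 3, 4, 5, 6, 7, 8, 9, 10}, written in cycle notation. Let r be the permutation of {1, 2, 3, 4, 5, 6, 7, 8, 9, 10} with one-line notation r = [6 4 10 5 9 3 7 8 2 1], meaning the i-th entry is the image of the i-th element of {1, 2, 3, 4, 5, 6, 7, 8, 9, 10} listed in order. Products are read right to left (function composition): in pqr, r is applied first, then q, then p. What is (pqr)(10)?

Apply the permutations in order: r(10) = 1, then q(1) = 4, then p(4) = 10. So (pqr)(10) = 10.

10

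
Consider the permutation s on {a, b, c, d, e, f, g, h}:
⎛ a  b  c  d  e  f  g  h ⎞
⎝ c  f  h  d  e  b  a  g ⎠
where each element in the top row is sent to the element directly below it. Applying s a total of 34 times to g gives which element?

c

Tracing g → a → … returns to g after 4 steps, so g lies in a 4-cycle (a c h g).
Since the cycle has length 4, s^34 acts on it the same as s^2 (34 mod 4 = 2).
Advancing 2 steps from g: g → a → c.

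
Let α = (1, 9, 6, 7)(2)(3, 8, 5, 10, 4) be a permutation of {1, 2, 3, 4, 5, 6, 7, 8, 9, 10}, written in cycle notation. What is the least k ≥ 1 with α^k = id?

20

The cycle type of α is (5, 4, 1).
The order is lcm(5, 4) = 20.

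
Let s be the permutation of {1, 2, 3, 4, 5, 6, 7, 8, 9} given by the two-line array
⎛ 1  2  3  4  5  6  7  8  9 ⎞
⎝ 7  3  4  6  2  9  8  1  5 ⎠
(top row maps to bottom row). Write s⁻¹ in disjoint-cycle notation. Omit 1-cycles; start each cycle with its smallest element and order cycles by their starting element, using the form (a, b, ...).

(1, 8, 7)(2, 5, 9, 6, 4, 3)

The cycle decomposition of s is (1, 7, 8)(2, 3, 4, 6, 9, 5).
Reversing each cycle (and rotating so the smallest element leads) gives s⁻¹ = (1, 8, 7)(2, 5, 9, 6, 4, 3).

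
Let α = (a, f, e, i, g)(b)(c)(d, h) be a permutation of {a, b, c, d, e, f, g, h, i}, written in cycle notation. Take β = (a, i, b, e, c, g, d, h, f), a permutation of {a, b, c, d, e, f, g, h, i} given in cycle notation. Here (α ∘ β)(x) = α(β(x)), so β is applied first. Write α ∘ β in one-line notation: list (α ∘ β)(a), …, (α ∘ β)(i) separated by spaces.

(α ∘ β)(x) = α(β(x)). Computing each image: α(β(a)) = α(i) = g, α(β(b)) = α(e) = i, α(β(c)) = α(g) = a, α(β(d)) = α(h) = d, α(β(e)) = α(c) = c, α(β(f)) = α(a) = f, α(β(g)) = α(d) = h, α(β(h)) = α(f) = e, α(β(i)) = α(b) = b.
Hence α ∘ β = [g i a d c f h e b].

g i a d c f h e b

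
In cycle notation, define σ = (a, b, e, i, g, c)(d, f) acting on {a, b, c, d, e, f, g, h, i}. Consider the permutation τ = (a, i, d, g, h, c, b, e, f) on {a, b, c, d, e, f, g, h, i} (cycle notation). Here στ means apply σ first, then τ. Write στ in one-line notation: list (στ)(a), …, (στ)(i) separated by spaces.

e f i a d g b c h

(στ)(x) = τ(σ(x)). Computing each image: τ(σ(a)) = τ(b) = e, τ(σ(b)) = τ(e) = f, τ(σ(c)) = τ(a) = i, τ(σ(d)) = τ(f) = a, τ(σ(e)) = τ(i) = d, τ(σ(f)) = τ(d) = g, τ(σ(g)) = τ(c) = b, τ(σ(h)) = τ(h) = c, τ(σ(i)) = τ(g) = h.
Hence στ = [e f i a d g b c h].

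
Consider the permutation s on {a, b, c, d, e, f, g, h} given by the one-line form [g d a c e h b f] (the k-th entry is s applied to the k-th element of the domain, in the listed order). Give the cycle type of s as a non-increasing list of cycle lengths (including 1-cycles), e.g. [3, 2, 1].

[5, 2, 1]

The disjoint cycles are (a g b d c)(e)(f h), with lengths 5, 2, 1 in non-increasing order.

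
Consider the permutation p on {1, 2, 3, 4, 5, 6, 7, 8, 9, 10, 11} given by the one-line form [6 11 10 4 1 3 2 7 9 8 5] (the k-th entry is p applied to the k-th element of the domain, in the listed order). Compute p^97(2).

8

Tracing 2 → 11 → … returns to 2 after 9 steps, so 2 lies in a 9-cycle (1, 6, 3, 10, 8, 7, 2, 11, 5).
Powers repeat with period 9 on this cycle, and 97 mod 9 = 7, so p^97(2) = p^7(2).
Stepping 7 places around the cycle: 2 → 11 → 5 → 1 → 6 → 3 → 10 → 8.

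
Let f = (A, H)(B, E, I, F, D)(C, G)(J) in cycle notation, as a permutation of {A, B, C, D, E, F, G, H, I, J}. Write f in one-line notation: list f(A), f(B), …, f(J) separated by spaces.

Each element maps to the next entry in its cycle (wrapping to the front): A→H, B→E, C→G, D→B, E→I, F→D, G→C, H→A, I→F, J→J.
Listing these in domain order gives H E G B I D C A F J.

H E G B I D C A F J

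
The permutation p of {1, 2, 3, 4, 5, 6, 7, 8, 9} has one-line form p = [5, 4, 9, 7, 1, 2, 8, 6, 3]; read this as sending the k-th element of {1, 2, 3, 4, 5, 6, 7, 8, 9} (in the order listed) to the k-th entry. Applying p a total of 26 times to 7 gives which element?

Tracing 7 → 8 → … returns to 7 after 5 steps, so 7 lies in a 5-cycle (2 4 7 8 6).
Powers repeat with period 5 on this cycle, and 26 mod 5 = 1, so p^26(7) = p^1(7).
Stepping 1 place around the cycle: 7 → 8.

8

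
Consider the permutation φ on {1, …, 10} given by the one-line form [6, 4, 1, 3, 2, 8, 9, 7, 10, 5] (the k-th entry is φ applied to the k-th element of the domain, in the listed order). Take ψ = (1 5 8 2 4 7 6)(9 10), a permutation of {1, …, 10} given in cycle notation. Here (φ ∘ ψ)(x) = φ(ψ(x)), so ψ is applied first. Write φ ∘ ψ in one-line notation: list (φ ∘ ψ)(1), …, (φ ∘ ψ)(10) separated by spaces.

(φ ∘ ψ)(x) = φ(ψ(x)). Computing each image: φ(ψ(1)) = φ(5) = 2, φ(ψ(2)) = φ(4) = 3, φ(ψ(3)) = φ(3) = 1, φ(ψ(4)) = φ(7) = 9, φ(ψ(5)) = φ(8) = 7, φ(ψ(6)) = φ(1) = 6, φ(ψ(7)) = φ(6) = 8, φ(ψ(8)) = φ(2) = 4, φ(ψ(9)) = φ(10) = 5, φ(ψ(10)) = φ(9) = 10.
Hence φ ∘ ψ = [2 3 1 9 7 6 8 4 5 10].

2 3 1 9 7 6 8 4 5 10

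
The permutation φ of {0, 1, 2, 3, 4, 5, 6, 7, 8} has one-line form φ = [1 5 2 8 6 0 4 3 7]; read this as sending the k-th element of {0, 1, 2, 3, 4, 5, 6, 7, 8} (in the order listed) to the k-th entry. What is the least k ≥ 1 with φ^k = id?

The disjoint-cycle form of φ has cycle lengths 3, 3, 2, 1.
The order is lcm(3, 3, 2) = 6.

6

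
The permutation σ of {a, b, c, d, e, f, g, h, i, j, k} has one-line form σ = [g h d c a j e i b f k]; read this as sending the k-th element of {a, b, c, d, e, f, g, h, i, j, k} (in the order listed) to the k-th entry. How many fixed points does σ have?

The fixed points (elements with σ(x) = x) are {k}, so there is 1.

1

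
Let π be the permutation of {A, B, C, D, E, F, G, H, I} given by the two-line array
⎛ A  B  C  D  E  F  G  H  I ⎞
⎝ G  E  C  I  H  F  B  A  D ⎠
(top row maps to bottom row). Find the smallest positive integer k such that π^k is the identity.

10

Writing π as disjoint cycles, the cycle lengths are 5, 2, 1, 1.
Since disjoint cycles commute, ord(π) = lcm(5, 2) = 10.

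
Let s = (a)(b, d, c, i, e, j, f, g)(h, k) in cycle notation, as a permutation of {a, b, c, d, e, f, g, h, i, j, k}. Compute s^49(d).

d lies in the 8-cycle (b, d, c, i, e, j, f, g).
Powers repeat with period 8 on this cycle, and 49 mod 8 = 1, so s^49(d) = s^1(d).
Stepping 1 place around the cycle: d → c.

c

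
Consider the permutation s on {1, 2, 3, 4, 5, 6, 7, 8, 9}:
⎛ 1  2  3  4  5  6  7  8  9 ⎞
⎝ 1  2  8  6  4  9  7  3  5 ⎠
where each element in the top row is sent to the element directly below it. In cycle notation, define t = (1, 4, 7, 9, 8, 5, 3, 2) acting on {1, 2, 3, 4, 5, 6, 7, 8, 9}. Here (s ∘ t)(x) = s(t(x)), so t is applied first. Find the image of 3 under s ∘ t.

2

(s ∘ t)(3) = s(t(3)). t(3) = 2, then s(2) = 2. So (s ∘ t)(3) = 2.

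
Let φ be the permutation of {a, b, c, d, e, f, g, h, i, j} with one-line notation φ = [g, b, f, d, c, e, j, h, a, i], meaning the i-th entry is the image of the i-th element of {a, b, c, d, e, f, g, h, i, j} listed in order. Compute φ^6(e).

Tracing e → c → … returns to e after 3 steps, so e lies in a 3-cycle (c, f, e).
Powers repeat with period 3 on this cycle, and 6 mod 3 = 0, so φ^6(e) = φ^0(e).
So φ^6(e) = e.

e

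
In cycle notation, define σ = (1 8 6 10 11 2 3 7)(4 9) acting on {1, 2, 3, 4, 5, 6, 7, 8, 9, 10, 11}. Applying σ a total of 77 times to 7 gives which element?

7 lies in the 8-cycle (1 8 6 10 11 2 3 7).
Powers repeat with period 8 on this cycle, and 77 mod 8 = 5, so σ^77(7) = σ^5(7).
Stepping 5 places around the cycle: 7 → 1 → 8 → 6 → 10 → 11.

11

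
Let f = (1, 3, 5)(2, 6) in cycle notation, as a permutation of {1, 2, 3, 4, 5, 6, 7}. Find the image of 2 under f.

Within (2, 6), 2 ↦ 6.

6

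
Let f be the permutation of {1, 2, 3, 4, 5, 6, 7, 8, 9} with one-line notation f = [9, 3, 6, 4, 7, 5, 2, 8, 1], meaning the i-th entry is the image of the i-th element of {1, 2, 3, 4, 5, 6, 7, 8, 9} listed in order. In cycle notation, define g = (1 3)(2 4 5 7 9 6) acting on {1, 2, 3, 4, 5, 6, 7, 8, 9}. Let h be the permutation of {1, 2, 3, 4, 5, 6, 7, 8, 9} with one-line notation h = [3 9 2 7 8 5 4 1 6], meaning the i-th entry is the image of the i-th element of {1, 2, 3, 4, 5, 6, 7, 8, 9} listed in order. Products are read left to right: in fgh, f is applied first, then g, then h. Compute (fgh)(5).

6

Apply the permutations in order: f(5) = 7, then g(7) = 9, then h(9) = 6. So (fgh)(5) = 6.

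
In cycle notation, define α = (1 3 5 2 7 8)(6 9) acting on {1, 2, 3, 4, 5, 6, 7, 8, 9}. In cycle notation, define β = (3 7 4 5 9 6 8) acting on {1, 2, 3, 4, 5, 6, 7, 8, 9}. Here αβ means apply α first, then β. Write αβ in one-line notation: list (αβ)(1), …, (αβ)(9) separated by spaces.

7 4 9 5 2 6 3 1 8

For each element, apply α then β: 1 → 3 → 7; 2 → 7 → 4; 3 → 5 → 9; 4 → 4 → 5; 5 → 2 → 2; 6 → 9 → 6; 7 → 8 → 3; 8 → 1 → 1; 9 → 6 → 8.
Collecting the images, αβ = [7 4 9 5 2 6 3 1 8].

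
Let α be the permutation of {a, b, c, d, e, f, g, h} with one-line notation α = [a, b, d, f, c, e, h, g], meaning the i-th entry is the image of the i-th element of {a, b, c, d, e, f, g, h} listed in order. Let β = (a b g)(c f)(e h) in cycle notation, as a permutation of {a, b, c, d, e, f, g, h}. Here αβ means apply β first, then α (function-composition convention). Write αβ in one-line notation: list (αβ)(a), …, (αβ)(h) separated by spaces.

Chase each element through β then α: a → b → b; b → g → h; c → f → e; d → d → f; e → h → g; f → c → d; g → a → a; h → e → c.
So αβ in one-line form is b h e f g d a c.

b h e f g d a c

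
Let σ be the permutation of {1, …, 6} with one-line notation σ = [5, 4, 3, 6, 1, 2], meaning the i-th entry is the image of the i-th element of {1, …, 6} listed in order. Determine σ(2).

4

2 is element number 2 of the domain, and entry number 2 of the one-line form is 4, so σ(2) = 4.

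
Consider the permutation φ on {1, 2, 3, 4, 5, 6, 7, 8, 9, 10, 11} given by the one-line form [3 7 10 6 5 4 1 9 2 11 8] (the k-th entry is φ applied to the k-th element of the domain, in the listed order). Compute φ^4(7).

Tracing 7 → 1 → … returns to 7 after 8 steps, so 7 lies in an 8-cycle (1, 3, 10, 11, 8, 9, 2, 7).
Stepping 4 places around the cycle: 7 → 1 → 3 → 10 → 11.

11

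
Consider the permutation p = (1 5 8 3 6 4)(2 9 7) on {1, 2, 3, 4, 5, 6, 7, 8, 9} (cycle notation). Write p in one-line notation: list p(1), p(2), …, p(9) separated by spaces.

5 9 6 1 8 4 2 3 7

Reading each image from the cycles: 1→5, 2→9, 3→6, 4→1, 5→8, 6→4, 7→2, 8→3, 9→7.
Listing these in domain order gives 5 9 6 1 8 4 2 3 7.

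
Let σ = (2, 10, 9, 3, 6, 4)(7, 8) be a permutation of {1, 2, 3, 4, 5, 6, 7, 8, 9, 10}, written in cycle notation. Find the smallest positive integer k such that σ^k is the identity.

6

The cycle type of σ is (6, 2, 1, 1).
Since disjoint cycles commute, ord(σ) = lcm(6, 2) = 6.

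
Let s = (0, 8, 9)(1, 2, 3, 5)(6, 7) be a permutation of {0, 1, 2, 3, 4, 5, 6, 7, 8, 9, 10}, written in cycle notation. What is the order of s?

The disjoint cycles have lengths 4, 3, 2, 1, 1.
The order of s is the least common multiple of its cycle lengths: lcm(4, 3, 2) = 12.

12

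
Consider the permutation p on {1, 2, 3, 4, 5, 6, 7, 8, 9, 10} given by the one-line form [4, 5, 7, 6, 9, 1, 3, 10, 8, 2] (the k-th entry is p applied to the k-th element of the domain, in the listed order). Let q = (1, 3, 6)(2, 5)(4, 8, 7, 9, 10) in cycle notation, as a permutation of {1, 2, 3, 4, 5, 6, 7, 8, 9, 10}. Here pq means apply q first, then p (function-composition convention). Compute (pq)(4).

First apply q: q(4) = 8, then p(8) = 10. Thus (pq)(4) = 10.

10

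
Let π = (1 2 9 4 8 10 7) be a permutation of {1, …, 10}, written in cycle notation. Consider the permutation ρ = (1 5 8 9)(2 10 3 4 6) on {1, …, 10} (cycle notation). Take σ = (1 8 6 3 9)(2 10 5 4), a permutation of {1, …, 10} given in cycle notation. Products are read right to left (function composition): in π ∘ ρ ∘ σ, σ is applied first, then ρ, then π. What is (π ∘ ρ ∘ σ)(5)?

Chase 5: σ(5) = 4; ρ(4) = 6; π(6) = 6. Hence (π ∘ ρ ∘ σ)(5) = 6.

6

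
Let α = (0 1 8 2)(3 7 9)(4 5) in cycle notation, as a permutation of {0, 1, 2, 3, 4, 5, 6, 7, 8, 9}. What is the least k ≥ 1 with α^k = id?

12

The cycle type of α is (4, 3, 2, 1).
Since disjoint cycles commute, ord(α) = lcm(4, 3, 2) = 12.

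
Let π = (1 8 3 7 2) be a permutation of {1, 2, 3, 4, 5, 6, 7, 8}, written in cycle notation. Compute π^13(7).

8

7 lies in the 5-cycle (1 8 3 7 2).
Powers repeat with period 5 on this cycle, and 13 mod 5 = 3, so π^13(7) = π^3(7).
Advancing 3 steps from 7: 7 → 2 → 1 → 8.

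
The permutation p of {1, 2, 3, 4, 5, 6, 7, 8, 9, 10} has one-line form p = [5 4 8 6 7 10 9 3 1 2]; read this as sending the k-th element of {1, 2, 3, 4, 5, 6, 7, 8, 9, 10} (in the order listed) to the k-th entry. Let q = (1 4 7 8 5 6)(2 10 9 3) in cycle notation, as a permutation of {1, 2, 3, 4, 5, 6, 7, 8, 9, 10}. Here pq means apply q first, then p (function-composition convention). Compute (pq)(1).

(pq)(1) = p(q(1)). q(1) = 4, then p(4) = 6. So (pq)(1) = 6.

6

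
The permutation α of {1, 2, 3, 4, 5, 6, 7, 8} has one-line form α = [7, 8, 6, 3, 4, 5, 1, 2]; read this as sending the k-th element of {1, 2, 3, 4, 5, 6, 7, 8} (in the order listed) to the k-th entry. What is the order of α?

4

The disjoint-cycle form of α has cycle lengths 4, 2, 2.
Since disjoint cycles commute, ord(α) = lcm(4, 2, 2) = 4.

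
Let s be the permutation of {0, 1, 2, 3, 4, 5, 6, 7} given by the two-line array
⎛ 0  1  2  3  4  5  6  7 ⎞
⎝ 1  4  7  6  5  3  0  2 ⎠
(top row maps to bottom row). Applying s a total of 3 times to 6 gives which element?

4

Tracing 6 → 0 → … returns to 6 after 6 steps, so 6 lies in a 6-cycle (0, 1, 4, 5, 3, 6).
Advancing 3 steps from 6: 6 → 0 → 1 → 4.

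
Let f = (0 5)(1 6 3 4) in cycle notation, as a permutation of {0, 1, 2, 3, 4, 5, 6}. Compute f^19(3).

3 lies in the 4-cycle (1 6 3 4).
On a 4-cycle, f^4 is the identity, so f^19 = f^3 there (19 ≡ 3 mod 4).
Stepping 3 places around the cycle: 3 → 4 → 1 → 6.

6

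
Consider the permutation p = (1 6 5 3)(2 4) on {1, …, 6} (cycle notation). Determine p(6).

5

In the cycle (1 6 5 3), 6 is followed by 5, so p(6) = 5.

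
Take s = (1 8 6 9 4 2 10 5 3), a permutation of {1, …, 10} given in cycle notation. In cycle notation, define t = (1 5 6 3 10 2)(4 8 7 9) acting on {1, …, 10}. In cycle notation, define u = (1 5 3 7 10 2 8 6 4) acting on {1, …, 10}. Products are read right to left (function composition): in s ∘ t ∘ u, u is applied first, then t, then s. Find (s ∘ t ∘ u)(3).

Chase 3: u(3) = 7; t(7) = 9; s(9) = 4. Hence (s ∘ t ∘ u)(3) = 4.

4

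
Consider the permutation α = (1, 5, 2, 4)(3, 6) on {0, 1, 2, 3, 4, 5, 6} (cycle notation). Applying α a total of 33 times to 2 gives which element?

2 lies in the 4-cycle (1, 5, 2, 4).
Since the cycle has length 4, α^33 acts on it the same as α^1 (33 mod 4 = 1).
Advancing 1 step from 2: 2 → 4.

4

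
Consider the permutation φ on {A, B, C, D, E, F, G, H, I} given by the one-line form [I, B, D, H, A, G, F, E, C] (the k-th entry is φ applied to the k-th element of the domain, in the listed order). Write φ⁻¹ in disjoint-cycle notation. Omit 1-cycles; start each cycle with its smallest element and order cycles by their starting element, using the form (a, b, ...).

The cycle decomposition of φ is (A, I, C, D, H, E)(F, G).
The inverse reverses every cycle; in canonical form, φ⁻¹ = (A, E, H, D, C, I)(F, G).

(A, E, H, D, C, I)(F, G)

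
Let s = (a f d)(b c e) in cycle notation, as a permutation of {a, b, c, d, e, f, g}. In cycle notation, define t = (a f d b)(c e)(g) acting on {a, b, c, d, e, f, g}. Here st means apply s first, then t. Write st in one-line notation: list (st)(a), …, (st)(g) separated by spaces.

(st)(x) = t(s(x)). Computing each image: t(s(a)) = t(f) = d, t(s(b)) = t(c) = e, t(s(c)) = t(e) = c, t(s(d)) = t(a) = f, t(s(e)) = t(b) = a, t(s(f)) = t(d) = b, t(s(g)) = t(g) = g.
Hence st = [d e c f a b g].

d e c f a b g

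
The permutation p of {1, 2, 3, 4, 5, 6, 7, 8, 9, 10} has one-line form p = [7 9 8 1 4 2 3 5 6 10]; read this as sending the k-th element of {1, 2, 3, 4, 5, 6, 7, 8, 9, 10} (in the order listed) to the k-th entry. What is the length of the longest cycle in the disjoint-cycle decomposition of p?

Decomposing into disjoint cycles gives (1, 7, 3, 8, 5, 4)(2, 9, 6); the longest has length 6.

6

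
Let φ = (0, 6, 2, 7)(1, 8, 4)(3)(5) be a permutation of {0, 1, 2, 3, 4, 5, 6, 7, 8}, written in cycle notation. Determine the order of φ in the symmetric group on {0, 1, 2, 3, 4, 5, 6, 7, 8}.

The cycle type of φ is (4, 3, 1, 1).
The order of φ is the least common multiple of its cycle lengths: lcm(4, 3) = 12.

12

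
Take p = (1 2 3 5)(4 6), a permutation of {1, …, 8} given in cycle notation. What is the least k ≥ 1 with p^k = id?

The cycle type of p is (4, 2, 1, 1).
The order is lcm(4, 2) = 4.

4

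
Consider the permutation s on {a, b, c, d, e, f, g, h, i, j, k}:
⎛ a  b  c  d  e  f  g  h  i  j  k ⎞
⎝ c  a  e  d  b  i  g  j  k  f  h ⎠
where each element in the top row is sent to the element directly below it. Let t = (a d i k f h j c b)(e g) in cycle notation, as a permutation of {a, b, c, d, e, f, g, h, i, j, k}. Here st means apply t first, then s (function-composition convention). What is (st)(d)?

(st)(d) = s(t(d)). t(d) = i, then s(i) = k. So (st)(d) = k.

k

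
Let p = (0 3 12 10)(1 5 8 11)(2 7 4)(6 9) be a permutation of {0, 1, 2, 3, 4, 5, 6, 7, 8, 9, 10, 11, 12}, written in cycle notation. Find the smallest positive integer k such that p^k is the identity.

12

The cycle type of p is (4, 4, 3, 2).
Since disjoint cycles commute, ord(p) = lcm(4, 4, 3, 2) = 12.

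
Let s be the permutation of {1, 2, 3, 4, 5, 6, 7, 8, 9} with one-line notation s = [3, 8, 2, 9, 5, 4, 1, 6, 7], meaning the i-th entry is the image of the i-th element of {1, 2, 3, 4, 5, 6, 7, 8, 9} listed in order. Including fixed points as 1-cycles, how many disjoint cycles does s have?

2

The cycle decomposition is (1, 3, 2, 8, 6, 4, 9, 7)(5), which has 2 cycles (counting 1-cycles).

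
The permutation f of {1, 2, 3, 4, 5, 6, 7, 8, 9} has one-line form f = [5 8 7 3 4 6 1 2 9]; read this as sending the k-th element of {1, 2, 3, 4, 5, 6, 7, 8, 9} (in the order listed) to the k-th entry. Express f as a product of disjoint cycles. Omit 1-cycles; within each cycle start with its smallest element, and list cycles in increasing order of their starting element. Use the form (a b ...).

(1 5 4 3 7)(2 8)

Start at 1 and follow images: 1 → 5 → 4 → 3 → 7 → 1, giving the cycle (1 5 4 3 7).
Repeating from the next unused element and collecting all non-trivial cycles gives (1 5 4 3 7)(2 8).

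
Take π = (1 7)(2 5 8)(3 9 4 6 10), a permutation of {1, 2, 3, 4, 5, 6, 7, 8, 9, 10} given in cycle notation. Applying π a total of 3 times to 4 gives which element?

3

4 lies in the 5-cycle (3 9 4 6 10).
Stepping 3 places around the cycle: 4 → 6 → 10 → 3.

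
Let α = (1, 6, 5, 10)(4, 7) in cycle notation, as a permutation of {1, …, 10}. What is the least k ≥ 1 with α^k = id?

4

The cycle type of α is (4, 2, 1, 1, 1, 1).
Since disjoint cycles commute, ord(α) = lcm(4, 2) = 4.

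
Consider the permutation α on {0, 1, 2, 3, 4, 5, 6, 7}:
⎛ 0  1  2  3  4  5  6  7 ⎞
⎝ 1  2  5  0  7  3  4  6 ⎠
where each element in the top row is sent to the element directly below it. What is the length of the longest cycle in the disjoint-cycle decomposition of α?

5

Decomposing into disjoint cycles gives (0, 1, 2, 5, 3)(4, 7, 6); the longest has length 5.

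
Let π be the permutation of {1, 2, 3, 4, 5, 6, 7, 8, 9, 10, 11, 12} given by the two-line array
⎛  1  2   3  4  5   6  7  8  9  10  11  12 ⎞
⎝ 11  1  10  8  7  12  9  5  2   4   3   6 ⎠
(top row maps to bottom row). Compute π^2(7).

Tracing 7 → 9 → … returns to 7 after 10 steps, so 7 lies in a 10-cycle (1 11 3 10 4 8 5 7 9 2).
Stepping 2 places around the cycle: 7 → 9 → 2.

2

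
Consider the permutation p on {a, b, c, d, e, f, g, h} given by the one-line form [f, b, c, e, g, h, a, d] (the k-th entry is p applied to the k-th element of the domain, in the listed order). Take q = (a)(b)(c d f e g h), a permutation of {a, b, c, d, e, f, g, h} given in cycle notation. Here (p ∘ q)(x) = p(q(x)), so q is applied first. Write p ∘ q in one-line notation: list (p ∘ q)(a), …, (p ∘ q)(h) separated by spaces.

f b e h a g d c

Chase each element through q then p: a → a → f; b → b → b; c → d → e; d → f → h; e → g → a; f → e → g; g → h → d; h → c → c.
So p ∘ q in one-line form is f b e h a g d c.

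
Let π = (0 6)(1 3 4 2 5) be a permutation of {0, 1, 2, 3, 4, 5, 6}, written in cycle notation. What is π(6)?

0

Within (0 6), 6 ↦ 0.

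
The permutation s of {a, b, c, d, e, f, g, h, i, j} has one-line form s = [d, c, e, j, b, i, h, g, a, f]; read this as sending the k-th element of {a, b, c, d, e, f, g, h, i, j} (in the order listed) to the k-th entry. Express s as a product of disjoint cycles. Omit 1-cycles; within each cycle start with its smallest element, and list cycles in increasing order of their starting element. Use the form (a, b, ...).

Start at a and follow images: a → d → j → f → i → a, giving the cycle (a, d, j, f, i).
Continuing from each remaining unvisited element yields (a, d, j, f, i)(b, c, e)(g, h).

(a, d, j, f, i)(b, c, e)(g, h)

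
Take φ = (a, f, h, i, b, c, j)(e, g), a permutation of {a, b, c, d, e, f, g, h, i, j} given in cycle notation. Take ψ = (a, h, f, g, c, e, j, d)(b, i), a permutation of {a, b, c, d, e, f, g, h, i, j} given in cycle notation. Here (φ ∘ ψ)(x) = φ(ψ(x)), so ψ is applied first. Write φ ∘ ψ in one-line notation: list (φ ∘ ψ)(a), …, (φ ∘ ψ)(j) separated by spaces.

(φ ∘ ψ)(x) = φ(ψ(x)). Computing each image: φ(ψ(a)) = φ(h) = i, φ(ψ(b)) = φ(i) = b, φ(ψ(c)) = φ(e) = g, φ(ψ(d)) = φ(a) = f, φ(ψ(e)) = φ(j) = a, φ(ψ(f)) = φ(g) = e, φ(ψ(g)) = φ(c) = j, φ(ψ(h)) = φ(f) = h, φ(ψ(i)) = φ(b) = c, φ(ψ(j)) = φ(d) = d.
Hence φ ∘ ψ = [i b g f a e j h c d].

i b g f a e j h c d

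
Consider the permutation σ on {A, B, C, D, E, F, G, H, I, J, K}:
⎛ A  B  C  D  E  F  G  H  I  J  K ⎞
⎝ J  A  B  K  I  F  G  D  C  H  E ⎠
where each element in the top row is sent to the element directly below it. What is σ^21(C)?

Tracing C → B → … returns to C after 9 steps, so C lies in a 9-cycle (A J H D K E I C B).
Powers repeat with period 9 on this cycle, and 21 mod 9 = 3, so σ^21(C) = σ^3(C).
Advancing 3 steps from C: C → B → A → J.

J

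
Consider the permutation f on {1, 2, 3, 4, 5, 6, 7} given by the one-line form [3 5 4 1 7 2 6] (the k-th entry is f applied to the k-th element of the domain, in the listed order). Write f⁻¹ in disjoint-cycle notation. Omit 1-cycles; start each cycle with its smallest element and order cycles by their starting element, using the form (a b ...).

(1 4 3)(2 6 7 5)

The cycle decomposition of f is (1 3 4)(2 5 7 6).
Reversing each cycle (and rotating so the smallest element leads) gives f⁻¹ = (1 4 3)(2 6 7 5).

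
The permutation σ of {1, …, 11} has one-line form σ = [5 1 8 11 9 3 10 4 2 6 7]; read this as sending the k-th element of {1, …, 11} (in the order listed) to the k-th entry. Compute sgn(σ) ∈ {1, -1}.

-1

In disjoint-cycle form the cycle lengths are 7, 4.
A cycle of length ℓ contributes ℓ−1 transpositions, so σ is a product of 6 + 3 = 9 transpositions — odd.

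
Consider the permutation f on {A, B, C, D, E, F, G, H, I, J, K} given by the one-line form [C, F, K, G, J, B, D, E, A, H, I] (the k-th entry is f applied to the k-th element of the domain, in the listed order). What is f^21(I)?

A

Tracing I → A → … returns to I after 4 steps, so I lies in a 4-cycle (A, C, K, I).
Since the cycle has length 4, f^21 acts on it the same as f^1 (21 mod 4 = 1).
Stepping 1 place around the cycle: I → A.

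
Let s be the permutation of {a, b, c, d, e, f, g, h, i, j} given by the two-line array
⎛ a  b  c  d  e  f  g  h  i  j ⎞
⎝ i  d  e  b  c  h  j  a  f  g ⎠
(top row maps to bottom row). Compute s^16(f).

Tracing f → h → … returns to f after 4 steps, so f lies in a 4-cycle (a, i, f, h).
Since the cycle has length 4, s^16 acts on it the same as s^0 (16 mod 4 = 0).
So s^16(f) = f.

f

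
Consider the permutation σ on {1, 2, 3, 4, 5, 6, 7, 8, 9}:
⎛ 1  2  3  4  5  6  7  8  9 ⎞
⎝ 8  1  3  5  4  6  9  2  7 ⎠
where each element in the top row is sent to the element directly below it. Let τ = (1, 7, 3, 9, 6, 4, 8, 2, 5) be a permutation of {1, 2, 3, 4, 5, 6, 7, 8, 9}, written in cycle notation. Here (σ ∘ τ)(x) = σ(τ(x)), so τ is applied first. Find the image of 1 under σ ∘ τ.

9

First apply τ: τ(1) = 7, then σ(7) = 9. Thus (σ ∘ τ)(1) = 9.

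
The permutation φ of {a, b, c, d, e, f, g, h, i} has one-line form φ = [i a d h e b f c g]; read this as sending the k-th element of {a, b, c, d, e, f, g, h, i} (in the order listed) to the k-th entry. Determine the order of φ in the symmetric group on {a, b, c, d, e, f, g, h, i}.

15

The disjoint-cycle form of φ has cycle lengths 5, 3, 1.
Since disjoint cycles commute, ord(φ) = lcm(5, 3) = 15.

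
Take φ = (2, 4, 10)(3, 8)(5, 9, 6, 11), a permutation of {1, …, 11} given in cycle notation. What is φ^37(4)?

4 lies in the 3-cycle (2, 4, 10).
Since the cycle has length 3, φ^37 acts on it the same as φ^1 (37 mod 3 = 1).
Stepping 1 place around the cycle: 4 → 10.

10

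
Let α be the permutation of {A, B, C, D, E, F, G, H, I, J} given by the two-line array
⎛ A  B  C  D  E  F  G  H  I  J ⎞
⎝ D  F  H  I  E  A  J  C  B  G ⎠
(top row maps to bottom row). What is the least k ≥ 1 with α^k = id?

The disjoint-cycle form of α has cycle lengths 5, 2, 2, 1.
The order of α is the least common multiple of its cycle lengths: lcm(5, 2, 2) = 10.

10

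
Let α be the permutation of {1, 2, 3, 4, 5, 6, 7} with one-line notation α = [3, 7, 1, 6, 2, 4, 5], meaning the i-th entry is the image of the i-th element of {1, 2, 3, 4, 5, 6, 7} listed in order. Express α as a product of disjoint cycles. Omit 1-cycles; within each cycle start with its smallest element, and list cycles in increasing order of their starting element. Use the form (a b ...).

(1 3)(2 7 5)(4 6)

From 1: 1 → 3 → 1, closing the cycle (1 3).
Continuing from each remaining unvisited element yields (1 3)(2 7 5)(4 6).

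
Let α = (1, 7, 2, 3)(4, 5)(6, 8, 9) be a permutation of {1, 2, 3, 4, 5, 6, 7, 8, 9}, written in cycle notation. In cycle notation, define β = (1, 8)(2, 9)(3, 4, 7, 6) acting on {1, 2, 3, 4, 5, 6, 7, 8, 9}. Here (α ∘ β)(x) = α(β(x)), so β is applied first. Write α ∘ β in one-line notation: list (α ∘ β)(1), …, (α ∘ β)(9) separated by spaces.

9 6 5 2 4 1 8 7 3

(α ∘ β)(x) = α(β(x)). Computing each image: α(β(1)) = α(8) = 9, α(β(2)) = α(9) = 6, α(β(3)) = α(4) = 5, α(β(4)) = α(7) = 2, α(β(5)) = α(5) = 4, α(β(6)) = α(3) = 1, α(β(7)) = α(6) = 8, α(β(8)) = α(1) = 7, α(β(9)) = α(2) = 3.
Hence α ∘ β = [9 6 5 2 4 1 8 7 3].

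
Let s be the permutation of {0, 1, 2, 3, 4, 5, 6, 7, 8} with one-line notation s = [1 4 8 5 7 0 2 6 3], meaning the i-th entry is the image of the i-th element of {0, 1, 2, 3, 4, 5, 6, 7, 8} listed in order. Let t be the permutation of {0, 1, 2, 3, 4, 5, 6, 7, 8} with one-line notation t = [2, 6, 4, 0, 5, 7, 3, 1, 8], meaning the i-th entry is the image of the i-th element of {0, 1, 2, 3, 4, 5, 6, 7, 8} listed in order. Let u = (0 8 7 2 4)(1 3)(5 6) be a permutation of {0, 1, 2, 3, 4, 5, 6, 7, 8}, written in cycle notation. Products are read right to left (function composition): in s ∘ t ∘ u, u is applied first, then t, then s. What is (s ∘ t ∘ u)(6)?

(s ∘ t ∘ u)(6) = s(t(u(6))). u(6) = 5, then t(5) = 7, then s(7) = 6, so the result is 6.

6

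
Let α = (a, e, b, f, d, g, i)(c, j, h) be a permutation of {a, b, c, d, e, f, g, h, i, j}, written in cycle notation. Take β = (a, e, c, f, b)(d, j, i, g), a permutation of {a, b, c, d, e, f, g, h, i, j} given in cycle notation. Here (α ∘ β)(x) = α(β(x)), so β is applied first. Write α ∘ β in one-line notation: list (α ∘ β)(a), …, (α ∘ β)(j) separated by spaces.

b e d h j f g c i a

For each element, apply β then α: a → e → b; b → a → e; c → f → d; d → j → h; e → c → j; f → b → f; g → d → g; h → h → c; i → g → i; j → i → a.
So α ∘ β in one-line form is b e d h j f g c i a.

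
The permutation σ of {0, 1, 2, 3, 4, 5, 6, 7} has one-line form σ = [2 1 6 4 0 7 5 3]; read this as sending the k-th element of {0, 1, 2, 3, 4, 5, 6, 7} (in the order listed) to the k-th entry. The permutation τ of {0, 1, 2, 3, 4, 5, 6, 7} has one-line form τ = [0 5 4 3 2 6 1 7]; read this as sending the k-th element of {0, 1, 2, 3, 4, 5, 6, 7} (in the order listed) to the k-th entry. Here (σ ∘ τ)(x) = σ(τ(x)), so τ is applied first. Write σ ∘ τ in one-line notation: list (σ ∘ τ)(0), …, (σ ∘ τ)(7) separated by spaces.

(σ ∘ τ)(x) = σ(τ(x)). Computing each image: σ(τ(0)) = σ(0) = 2, σ(τ(1)) = σ(5) = 7, σ(τ(2)) = σ(4) = 0, σ(τ(3)) = σ(3) = 4, σ(τ(4)) = σ(2) = 6, σ(τ(5)) = σ(6) = 5, σ(τ(6)) = σ(1) = 1, σ(τ(7)) = σ(7) = 3.
Hence σ ∘ τ = [2 7 0 4 6 5 1 3].

2 7 0 4 6 5 1 3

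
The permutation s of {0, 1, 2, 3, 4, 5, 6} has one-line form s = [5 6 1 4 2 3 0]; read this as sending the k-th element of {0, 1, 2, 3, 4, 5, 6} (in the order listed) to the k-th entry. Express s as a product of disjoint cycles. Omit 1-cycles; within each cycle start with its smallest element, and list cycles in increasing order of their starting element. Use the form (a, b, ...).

(0, 5, 3, 4, 2, 1, 6)

Iterating s from 0 gives 0 → 5 → 3 → 4 → 2 → 1 → 6 → 0; that is the 7-cycle (0, 5, 3, 4, 2, 1, 6).
Continuing from each remaining unvisited element yields (0, 5, 3, 4, 2, 1, 6).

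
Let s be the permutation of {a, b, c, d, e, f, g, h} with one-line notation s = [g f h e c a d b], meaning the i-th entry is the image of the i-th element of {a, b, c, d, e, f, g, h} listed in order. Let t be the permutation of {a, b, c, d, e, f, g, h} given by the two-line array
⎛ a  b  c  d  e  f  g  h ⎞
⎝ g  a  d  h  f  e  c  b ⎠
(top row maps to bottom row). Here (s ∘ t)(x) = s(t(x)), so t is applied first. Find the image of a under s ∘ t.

d

(s ∘ t)(a) = s(t(a)). t(a) = g, then s(g) = d. So (s ∘ t)(a) = d.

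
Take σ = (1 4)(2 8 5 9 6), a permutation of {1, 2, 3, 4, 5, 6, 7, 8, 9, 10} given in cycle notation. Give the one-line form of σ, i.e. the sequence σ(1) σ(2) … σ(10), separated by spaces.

Each element maps to the next entry in its cycle (wrapping to the front): 1↦4, 2↦8, 3↦3, 4↦1, 5↦9, 6↦2, 7↦7, 8↦5, 9↦6, 10↦10.
Listing these in domain order gives 4 8 3 1 9 2 7 5 6 10.

4 8 3 1 9 2 7 5 6 10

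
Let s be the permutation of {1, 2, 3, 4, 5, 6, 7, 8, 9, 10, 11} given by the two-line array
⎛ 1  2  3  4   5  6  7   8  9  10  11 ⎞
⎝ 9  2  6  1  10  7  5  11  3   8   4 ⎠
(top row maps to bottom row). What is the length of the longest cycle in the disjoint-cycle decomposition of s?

10

Decomposing into disjoint cycles gives (1, 9, 3, 6, 7, 5, 10, 8, 11, 4); the longest has length 10.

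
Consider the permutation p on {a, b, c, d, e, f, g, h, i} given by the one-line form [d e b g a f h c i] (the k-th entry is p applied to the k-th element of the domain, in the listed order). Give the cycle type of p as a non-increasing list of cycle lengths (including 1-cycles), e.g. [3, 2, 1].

The disjoint cycles are (a, d, g, h, c, b, e)(f)(i), with lengths 7, 1, 1 in non-increasing order.

[7, 1, 1]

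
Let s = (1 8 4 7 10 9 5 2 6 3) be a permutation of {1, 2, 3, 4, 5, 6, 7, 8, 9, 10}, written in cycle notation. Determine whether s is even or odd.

The cycle lengths are 10.
A cycle of length ℓ contributes ℓ−1 transpositions, so s is a product of 9 transpositions — odd.

odd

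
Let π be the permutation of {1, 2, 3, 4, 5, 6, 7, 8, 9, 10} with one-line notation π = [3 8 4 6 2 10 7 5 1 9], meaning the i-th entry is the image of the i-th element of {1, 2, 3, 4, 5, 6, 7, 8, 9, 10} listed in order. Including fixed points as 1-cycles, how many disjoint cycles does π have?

The cycle decomposition is (1 3 4 6 10 9)(2 8 5)(7), which has 3 cycles (counting 1-cycles).

3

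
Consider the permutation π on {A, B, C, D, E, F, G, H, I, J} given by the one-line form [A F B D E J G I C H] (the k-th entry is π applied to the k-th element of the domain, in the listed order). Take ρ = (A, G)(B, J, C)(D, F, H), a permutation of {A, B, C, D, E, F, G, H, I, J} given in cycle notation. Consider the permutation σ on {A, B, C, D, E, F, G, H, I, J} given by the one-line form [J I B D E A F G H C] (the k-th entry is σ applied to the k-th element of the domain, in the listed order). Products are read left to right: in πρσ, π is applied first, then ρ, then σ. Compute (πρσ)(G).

Chase G: π(G) = G; ρ(G) = A; σ(A) = J. Hence (πρσ)(G) = J.

J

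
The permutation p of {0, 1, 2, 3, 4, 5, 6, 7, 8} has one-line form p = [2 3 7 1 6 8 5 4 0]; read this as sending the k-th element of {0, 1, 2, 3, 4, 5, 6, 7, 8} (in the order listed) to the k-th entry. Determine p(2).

7

2 is element number 3 of the domain, and entry number 3 of the one-line form is 7, so p(2) = 7.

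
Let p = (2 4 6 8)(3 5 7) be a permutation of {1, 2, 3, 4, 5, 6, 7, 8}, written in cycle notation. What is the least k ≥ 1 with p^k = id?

The cycle type of p is (4, 3, 1).
Since disjoint cycles commute, ord(p) = lcm(4, 3) = 12.

12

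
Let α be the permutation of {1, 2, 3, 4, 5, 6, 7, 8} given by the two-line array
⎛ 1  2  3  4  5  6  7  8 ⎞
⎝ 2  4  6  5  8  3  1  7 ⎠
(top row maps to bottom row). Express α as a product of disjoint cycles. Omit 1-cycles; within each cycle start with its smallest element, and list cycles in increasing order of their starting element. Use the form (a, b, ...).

Iterating α from 1 gives 1 → 2 → 4 → 5 → 8 → 7 → 1; that is the 6-cycle (1, 2, 4, 5, 8, 7).
Continuing from each remaining unvisited element yields (1, 2, 4, 5, 8, 7)(3, 6).

(1, 2, 4, 5, 8, 7)(3, 6)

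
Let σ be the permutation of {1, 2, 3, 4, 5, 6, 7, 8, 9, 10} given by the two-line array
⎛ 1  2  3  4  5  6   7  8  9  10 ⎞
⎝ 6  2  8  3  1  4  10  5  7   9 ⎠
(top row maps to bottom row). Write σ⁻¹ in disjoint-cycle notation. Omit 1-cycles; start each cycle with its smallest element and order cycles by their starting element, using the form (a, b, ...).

First write σ in disjoint cycles: (1, 6, 4, 3, 8, 5)(7, 10, 9).
Reversing each cycle (and rotating so the smallest element leads) gives σ⁻¹ = (1, 5, 8, 3, 4, 6)(7, 9, 10).

(1, 5, 8, 3, 4, 6)(7, 9, 10)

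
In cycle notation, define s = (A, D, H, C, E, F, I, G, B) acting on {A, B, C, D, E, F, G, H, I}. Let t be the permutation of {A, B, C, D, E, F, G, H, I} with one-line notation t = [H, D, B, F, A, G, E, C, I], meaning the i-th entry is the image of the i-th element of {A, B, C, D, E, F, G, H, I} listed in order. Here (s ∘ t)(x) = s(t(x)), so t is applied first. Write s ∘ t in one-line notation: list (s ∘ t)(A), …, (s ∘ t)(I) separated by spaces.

C H A I D B F E G

(s ∘ t)(x) = s(t(x)). Computing each image: s(t(A)) = s(H) = C, s(t(B)) = s(D) = H, s(t(C)) = s(B) = A, s(t(D)) = s(F) = I, s(t(E)) = s(A) = D, s(t(F)) = s(G) = B, s(t(G)) = s(E) = F, s(t(H)) = s(C) = E, s(t(I)) = s(I) = G.
Hence s ∘ t = [C H A I D B F E G].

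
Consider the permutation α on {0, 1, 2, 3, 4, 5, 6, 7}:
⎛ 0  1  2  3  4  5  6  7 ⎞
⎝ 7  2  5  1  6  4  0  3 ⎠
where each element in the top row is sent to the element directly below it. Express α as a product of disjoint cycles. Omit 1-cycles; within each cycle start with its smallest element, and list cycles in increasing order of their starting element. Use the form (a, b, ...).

Iterating α from 0 gives 0 → 7 → 3 → 1 → 2 → 5 → 4 → 6 → 0; that is the 8-cycle (0, 7, 3, 1, 2, 5, 4, 6).
Repeating from the next unused element and collecting all non-trivial cycles gives (0, 7, 3, 1, 2, 5, 4, 6).

(0, 7, 3, 1, 2, 5, 4, 6)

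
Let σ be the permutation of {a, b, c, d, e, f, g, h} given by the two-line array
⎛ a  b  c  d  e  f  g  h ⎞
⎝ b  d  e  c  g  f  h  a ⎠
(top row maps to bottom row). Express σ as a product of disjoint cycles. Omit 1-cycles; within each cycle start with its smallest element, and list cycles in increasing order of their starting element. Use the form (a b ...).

From a: a → b → d → c → e → g → h → a, closing the cycle (a b d c e g h).
Repeating from the next unused element and collecting all non-trivial cycles gives (a b d c e g h).

(a b d c e g h)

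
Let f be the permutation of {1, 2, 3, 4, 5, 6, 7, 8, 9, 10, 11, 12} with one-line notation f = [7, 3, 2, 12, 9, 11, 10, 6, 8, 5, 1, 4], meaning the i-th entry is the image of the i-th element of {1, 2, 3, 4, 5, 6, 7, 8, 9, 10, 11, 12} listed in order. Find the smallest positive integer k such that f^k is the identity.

8

Decomposing into disjoint cycles gives cycle lengths 8, 2, 2.
Since disjoint cycles commute, ord(f) = lcm(8, 2, 2) = 8.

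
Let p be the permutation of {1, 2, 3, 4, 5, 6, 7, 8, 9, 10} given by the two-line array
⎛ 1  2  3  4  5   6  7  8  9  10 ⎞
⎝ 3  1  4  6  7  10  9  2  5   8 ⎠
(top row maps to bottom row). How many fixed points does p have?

0

No element satisfies p(x) = x, so there are 0 fixed points.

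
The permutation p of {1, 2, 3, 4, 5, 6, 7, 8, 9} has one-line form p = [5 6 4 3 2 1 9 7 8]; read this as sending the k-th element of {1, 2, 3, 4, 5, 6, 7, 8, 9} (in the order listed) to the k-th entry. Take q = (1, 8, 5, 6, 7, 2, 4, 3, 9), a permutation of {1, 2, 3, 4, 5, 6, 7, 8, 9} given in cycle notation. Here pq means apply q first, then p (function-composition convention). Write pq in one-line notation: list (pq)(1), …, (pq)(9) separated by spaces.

(pq)(x) = p(q(x)). Computing each image: p(q(1)) = p(8) = 7, p(q(2)) = p(4) = 3, p(q(3)) = p(9) = 8, p(q(4)) = p(3) = 4, p(q(5)) = p(6) = 1, p(q(6)) = p(7) = 9, p(q(7)) = p(2) = 6, p(q(8)) = p(5) = 2, p(q(9)) = p(1) = 5.
Hence pq = [7 3 8 4 1 9 6 2 5].

7 3 8 4 1 9 6 2 5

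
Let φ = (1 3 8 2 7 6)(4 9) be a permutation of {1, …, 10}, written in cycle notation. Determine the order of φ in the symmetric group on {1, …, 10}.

The disjoint cycles have lengths 6, 2, 1, 1.
Since disjoint cycles commute, ord(φ) = lcm(6, 2) = 6.

6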